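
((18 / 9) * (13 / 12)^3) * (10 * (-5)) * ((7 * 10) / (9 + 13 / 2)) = -1922375 / 3348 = -574.19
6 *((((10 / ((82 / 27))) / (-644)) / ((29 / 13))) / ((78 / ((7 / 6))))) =-45 / 218776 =-0.00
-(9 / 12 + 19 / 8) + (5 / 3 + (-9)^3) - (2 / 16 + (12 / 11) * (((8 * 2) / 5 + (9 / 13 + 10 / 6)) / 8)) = -6274909 / 8580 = -731.34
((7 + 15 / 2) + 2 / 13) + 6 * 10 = 1941 / 26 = 74.65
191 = 191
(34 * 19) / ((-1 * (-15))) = 646 / 15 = 43.07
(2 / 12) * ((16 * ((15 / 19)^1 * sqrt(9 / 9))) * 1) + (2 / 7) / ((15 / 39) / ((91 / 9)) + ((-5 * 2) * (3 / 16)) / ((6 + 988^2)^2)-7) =2.06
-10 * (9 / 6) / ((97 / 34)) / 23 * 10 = -5100 / 2231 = -2.29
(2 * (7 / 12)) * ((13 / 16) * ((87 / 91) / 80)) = 29 / 2560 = 0.01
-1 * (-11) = 11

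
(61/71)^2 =3721/5041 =0.74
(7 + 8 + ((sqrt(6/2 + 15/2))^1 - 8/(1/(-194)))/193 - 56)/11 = -6361/2123 + sqrt(42)/4246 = -2.99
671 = 671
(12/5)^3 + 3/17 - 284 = -573749/2125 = -270.00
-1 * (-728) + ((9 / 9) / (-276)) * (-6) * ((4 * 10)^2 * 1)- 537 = 5193 / 23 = 225.78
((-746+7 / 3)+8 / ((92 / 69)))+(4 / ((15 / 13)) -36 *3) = -4211 / 5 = -842.20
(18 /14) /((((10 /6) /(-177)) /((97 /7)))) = -463563 /245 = -1892.09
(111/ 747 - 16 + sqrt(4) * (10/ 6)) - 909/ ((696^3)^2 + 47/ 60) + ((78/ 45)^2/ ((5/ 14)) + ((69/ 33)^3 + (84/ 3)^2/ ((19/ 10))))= 6726657701394610807499923821676/ 16105305202351474612861697625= 417.67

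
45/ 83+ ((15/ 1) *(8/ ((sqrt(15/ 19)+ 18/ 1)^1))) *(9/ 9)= 1227555/ 169901 - 40 *sqrt(285)/ 2047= 6.90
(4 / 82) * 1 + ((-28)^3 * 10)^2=48189030400.05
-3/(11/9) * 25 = -675/11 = -61.36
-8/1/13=-8/13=-0.62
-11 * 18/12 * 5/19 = -165/38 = -4.34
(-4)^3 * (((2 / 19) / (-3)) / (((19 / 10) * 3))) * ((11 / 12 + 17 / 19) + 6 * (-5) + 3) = -1837760 / 185193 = -9.92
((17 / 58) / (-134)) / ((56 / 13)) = -0.00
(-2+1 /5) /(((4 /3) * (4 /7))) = -189 /80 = -2.36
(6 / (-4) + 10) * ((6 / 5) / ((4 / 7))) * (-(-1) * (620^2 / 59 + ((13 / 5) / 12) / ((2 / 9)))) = 5490053457 / 47200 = 116314.69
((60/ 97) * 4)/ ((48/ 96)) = 480/ 97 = 4.95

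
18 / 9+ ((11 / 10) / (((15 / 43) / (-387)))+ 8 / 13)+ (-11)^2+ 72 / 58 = -20649859 / 18850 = -1095.48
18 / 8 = 9 / 4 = 2.25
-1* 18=-18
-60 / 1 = -60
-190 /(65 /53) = -2014 /13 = -154.92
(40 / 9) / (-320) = -1 / 72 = -0.01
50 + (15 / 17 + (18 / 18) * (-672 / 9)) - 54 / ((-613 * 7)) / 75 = -130123657 / 5471025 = -23.78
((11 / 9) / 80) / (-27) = -11 / 19440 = -0.00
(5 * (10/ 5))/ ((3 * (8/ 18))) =15/ 2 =7.50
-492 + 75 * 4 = -192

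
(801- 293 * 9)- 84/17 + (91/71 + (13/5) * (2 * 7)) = -10882671/6035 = -1803.26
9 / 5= 1.80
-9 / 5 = -1.80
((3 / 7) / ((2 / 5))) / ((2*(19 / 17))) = 255 / 532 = 0.48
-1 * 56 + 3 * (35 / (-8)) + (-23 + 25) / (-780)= -107839 / 1560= -69.13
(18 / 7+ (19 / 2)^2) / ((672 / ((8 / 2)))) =2599 / 4704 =0.55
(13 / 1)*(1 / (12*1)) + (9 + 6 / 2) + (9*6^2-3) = 4009 / 12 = 334.08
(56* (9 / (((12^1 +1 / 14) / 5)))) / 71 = 35280 / 11999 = 2.94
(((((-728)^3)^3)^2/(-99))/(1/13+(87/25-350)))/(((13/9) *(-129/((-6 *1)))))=82471679012849060888661021334650204851741772061081600/26628481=3097122926871009310995284000000000000000000000.00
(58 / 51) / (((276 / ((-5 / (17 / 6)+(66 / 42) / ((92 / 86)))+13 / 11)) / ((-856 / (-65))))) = 331108718 / 6886524645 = 0.05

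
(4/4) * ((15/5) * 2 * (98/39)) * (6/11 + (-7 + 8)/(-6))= 5.71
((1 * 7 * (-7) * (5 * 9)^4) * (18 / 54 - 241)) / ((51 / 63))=1015503378750 / 17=59735492867.65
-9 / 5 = -1.80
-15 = -15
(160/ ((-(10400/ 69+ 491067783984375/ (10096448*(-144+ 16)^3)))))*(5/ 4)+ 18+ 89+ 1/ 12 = 410294910622098847/ 3888494577651684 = 105.52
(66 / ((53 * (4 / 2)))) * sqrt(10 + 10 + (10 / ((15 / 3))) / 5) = 33 * sqrt(510) / 265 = 2.81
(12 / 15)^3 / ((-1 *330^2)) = -0.00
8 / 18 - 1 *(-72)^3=3359236 / 9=373248.44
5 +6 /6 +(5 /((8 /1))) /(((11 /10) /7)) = 439 /44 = 9.98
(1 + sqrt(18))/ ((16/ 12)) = 3/ 4 + 9 * sqrt(2)/ 4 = 3.93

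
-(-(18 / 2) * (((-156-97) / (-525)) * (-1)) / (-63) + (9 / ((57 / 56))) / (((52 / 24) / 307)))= -1137188309 / 907725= -1252.79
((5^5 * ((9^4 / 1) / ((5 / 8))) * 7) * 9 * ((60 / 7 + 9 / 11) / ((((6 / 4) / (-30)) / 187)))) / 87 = -24192375300000 / 29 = -834219837931.03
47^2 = 2209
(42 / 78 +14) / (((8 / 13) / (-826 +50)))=-18333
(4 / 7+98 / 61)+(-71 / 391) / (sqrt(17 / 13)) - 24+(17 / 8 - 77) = -330317 / 3416 - 71 * sqrt(221) / 6647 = -96.86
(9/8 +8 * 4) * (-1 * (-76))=5035/2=2517.50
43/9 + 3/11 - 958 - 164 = -110578/99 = -1116.95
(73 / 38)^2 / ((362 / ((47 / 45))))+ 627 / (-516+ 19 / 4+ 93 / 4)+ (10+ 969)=175365923296 / 179361045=977.73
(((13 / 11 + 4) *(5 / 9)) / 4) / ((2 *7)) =95 / 1848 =0.05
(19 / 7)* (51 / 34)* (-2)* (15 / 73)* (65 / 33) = -18525 / 5621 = -3.30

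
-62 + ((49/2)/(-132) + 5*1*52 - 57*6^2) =-489505/264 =-1854.19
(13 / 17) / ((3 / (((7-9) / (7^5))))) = -0.00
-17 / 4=-4.25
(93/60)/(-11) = -31/220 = -0.14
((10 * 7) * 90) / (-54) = -350 / 3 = -116.67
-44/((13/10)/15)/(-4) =1650/13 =126.92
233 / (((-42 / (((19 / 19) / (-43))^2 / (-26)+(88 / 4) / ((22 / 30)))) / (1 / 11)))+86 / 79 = -24636848965 / 1754604852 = -14.04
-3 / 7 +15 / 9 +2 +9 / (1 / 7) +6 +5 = 1622 / 21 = 77.24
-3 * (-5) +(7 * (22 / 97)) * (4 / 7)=1543 / 97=15.91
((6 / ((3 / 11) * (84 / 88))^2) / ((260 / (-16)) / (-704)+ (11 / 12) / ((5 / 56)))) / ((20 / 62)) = 5112402944 / 191675799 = 26.67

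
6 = 6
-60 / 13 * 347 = -20820 / 13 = -1601.54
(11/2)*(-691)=-7601/2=-3800.50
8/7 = 1.14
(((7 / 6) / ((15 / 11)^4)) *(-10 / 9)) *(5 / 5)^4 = -102487 / 273375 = -0.37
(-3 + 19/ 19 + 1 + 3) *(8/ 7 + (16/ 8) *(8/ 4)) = 72/ 7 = 10.29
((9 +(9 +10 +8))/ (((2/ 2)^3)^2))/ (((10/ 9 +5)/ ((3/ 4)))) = 243/ 55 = 4.42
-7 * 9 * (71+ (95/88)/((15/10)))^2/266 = -89624089/73568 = -1218.25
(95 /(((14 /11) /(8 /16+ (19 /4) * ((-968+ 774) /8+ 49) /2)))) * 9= 2548755 /64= 39824.30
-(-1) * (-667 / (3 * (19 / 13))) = -8671 / 57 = -152.12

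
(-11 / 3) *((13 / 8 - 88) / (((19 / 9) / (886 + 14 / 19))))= 48023118 / 361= 133028.03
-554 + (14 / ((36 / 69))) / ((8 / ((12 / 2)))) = -4271 / 8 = -533.88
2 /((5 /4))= 8 /5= 1.60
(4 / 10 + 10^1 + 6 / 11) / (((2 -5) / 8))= -4816 / 165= -29.19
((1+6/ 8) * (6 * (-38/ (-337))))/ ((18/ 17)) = 2261/ 2022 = 1.12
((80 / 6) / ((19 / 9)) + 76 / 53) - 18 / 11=67718 / 11077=6.11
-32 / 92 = -0.35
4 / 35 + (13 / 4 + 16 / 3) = 3653 / 420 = 8.70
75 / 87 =25 / 29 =0.86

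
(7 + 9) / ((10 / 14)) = 112 / 5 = 22.40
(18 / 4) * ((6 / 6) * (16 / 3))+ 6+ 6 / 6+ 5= 36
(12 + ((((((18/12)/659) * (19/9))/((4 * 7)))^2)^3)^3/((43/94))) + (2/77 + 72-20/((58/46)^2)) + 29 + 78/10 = 672221474450250433906762179598127184873968913893742669839069696110746905991613335497188579879659209/6210144118813118520555838976478131732078651626364864158575598693302321886443343427780180894023680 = 108.25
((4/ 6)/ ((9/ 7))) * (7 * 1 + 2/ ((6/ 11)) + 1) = 490/ 81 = 6.05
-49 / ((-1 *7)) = 7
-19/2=-9.50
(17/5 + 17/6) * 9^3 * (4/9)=10098/5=2019.60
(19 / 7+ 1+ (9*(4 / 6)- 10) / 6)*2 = 128 / 21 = 6.10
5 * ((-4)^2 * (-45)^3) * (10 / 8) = -9112500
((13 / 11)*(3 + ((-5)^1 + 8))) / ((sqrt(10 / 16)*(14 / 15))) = 234*sqrt(10) / 77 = 9.61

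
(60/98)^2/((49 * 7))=900/823543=0.00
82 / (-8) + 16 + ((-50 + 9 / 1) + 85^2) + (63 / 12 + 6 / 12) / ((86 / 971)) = 7254.67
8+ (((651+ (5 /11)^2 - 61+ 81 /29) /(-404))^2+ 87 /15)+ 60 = 47701604813094 /628028696405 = 75.95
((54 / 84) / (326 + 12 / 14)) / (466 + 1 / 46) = 207 / 49047856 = 0.00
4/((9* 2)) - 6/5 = -44/45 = -0.98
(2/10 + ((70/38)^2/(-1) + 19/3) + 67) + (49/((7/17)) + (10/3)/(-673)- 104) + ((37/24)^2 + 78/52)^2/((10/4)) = 18367413735481/201514936320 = 91.15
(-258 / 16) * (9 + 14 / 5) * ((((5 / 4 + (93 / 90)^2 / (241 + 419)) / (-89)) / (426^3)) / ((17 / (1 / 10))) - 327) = 33905758848667326790621 / 544934100268800000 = 62219.93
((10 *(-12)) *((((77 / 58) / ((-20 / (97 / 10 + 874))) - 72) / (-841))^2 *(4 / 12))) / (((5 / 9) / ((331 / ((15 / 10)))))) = -2281111547962593 / 5948233210000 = -383.49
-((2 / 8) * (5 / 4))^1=-5 / 16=-0.31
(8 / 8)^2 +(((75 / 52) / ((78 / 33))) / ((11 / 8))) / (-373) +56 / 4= 945480 / 63037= 15.00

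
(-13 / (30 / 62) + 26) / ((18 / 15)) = -13 / 18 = -0.72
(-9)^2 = 81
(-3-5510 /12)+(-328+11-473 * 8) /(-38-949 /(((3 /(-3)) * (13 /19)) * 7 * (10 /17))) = -19910269 /41838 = -475.89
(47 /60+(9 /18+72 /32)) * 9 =159 /5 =31.80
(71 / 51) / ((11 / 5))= 355 / 561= 0.63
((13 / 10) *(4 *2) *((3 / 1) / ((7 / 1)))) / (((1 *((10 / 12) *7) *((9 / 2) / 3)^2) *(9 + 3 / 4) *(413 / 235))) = 6016 / 303555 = 0.02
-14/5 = -2.80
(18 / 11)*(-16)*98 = -28224 / 11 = -2565.82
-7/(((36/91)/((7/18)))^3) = -1809323971/272097792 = -6.65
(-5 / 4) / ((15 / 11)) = -11 / 12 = -0.92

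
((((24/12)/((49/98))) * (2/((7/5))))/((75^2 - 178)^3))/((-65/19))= -152/14706641915693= -0.00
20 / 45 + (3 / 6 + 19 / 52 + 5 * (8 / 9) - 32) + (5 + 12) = -4327 / 468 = -9.25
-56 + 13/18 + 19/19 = -977/18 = -54.28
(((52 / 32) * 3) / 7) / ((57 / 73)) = 949 / 1064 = 0.89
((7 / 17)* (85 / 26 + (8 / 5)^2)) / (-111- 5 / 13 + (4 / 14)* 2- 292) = -185661 / 31157600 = -0.01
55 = 55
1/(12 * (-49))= -1/588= -0.00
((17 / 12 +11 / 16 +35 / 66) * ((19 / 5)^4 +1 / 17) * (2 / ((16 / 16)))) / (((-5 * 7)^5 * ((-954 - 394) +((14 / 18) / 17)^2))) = 64313620839 / 4143356573289062500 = 0.00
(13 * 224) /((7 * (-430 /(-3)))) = 624 /215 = 2.90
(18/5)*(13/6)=39/5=7.80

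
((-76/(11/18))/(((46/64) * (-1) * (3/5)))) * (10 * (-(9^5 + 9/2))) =-3916857600/23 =-170298156.52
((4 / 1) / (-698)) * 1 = -2 / 349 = -0.01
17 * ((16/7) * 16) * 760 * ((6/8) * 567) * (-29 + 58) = 5827023360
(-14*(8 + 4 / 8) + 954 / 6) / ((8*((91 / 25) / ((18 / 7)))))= 2250 / 637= 3.53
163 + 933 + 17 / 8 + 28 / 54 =1098.64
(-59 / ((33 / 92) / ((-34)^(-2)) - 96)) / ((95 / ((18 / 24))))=-1357 / 928340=-0.00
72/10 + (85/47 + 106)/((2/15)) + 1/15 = 815.83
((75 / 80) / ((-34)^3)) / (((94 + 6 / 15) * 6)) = -25 / 593647616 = -0.00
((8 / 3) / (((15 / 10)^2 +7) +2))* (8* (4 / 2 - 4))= -512 / 135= -3.79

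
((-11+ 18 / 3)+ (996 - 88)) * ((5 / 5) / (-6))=-301 / 2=-150.50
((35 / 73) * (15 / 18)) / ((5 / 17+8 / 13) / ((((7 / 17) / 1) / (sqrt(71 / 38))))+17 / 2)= 468083525 / 8701752351- 1066975 * sqrt(2698) / 2900584117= 0.03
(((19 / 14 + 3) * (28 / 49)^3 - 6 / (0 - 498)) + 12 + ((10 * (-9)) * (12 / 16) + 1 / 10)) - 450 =-502766056 / 996415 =-504.57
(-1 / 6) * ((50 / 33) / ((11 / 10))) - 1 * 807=-879073 / 1089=-807.23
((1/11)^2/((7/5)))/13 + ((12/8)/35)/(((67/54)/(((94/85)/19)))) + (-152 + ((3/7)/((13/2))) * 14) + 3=-126016150704/851032325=-148.07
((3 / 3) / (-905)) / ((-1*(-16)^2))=1 / 231680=0.00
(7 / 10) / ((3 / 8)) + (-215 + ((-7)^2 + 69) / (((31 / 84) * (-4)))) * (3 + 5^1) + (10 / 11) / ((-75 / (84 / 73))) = -880327684 / 373395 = -2357.63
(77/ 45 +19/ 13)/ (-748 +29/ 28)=-51968/ 12235275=-0.00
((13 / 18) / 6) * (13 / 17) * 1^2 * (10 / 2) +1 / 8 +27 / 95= 303299 / 348840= 0.87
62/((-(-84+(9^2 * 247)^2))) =-0.00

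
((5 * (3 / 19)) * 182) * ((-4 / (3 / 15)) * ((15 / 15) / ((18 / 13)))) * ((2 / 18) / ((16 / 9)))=-29575 / 228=-129.71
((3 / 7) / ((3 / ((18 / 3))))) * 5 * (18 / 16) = 135 / 28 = 4.82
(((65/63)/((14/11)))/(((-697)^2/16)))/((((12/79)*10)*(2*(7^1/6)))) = 11297/1499692383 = 0.00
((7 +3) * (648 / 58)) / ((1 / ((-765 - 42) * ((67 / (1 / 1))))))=-175183560 / 29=-6040812.41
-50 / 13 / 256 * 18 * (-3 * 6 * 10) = 48.68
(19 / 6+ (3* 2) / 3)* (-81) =-837 / 2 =-418.50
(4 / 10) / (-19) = -2 / 95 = -0.02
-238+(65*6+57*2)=266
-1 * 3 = -3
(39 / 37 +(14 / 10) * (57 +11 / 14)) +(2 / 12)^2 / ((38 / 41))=20748517 / 253080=81.98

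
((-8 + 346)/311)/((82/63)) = 10647/12751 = 0.83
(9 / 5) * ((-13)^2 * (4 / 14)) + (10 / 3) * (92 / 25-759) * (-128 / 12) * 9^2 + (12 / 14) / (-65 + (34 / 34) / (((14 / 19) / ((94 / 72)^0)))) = 22613371366 / 10395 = 2175408.50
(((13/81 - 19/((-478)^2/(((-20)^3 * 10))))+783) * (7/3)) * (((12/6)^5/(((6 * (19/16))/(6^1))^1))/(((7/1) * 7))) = 1871005571072/1846093599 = 1013.49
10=10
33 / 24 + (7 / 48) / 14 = 133 / 96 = 1.39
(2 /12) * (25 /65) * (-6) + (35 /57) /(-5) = -376 /741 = -0.51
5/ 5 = 1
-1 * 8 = -8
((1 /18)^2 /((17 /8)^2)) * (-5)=-80 /23409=-0.00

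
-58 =-58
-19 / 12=-1.58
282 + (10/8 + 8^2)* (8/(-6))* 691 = -59835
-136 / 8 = -17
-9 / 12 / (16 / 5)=-15 / 64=-0.23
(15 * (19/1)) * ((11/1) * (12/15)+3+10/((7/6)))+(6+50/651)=3783569/651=5811.93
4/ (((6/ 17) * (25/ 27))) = 12.24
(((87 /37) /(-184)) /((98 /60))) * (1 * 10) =-6525 /83398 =-0.08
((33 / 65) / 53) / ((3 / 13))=11 / 265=0.04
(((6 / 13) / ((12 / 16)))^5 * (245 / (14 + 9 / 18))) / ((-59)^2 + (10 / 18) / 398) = 57513738240 / 134259349415659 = 0.00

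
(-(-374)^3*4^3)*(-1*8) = -26784575488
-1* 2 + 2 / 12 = -11 / 6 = -1.83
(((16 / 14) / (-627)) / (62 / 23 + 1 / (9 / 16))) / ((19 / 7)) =-276 / 1838573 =-0.00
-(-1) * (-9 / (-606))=3 / 202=0.01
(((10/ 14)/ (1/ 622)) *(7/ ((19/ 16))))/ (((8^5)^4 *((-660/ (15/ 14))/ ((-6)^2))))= -13995/ 105420260077488570368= -0.00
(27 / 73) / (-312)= -9 / 7592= -0.00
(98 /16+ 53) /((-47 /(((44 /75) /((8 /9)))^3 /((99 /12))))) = -515097 /11750000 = -0.04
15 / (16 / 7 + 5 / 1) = 35 / 17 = 2.06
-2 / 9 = -0.22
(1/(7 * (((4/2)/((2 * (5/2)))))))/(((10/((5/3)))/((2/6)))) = 5/252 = 0.02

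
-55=-55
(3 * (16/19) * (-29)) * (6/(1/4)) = -33408/19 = -1758.32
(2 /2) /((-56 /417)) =-417 /56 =-7.45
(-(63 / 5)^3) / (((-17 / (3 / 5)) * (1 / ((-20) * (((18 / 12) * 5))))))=-4500846 / 425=-10590.23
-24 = -24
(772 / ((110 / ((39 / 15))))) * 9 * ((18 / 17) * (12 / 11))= 9754992 / 51425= 189.69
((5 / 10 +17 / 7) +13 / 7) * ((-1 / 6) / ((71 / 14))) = -67 / 426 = -0.16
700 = 700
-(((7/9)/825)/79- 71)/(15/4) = 166587272/8798625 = 18.93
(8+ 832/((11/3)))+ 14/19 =235.65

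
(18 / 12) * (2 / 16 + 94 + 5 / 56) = 3957 / 28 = 141.32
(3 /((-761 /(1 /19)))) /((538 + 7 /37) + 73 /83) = -9213 /23936585320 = -0.00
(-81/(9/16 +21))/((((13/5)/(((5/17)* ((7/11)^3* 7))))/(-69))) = 15558480/294151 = 52.89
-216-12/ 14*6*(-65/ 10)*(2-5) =-2214/ 7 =-316.29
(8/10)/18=2/45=0.04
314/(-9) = -314/9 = -34.89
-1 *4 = -4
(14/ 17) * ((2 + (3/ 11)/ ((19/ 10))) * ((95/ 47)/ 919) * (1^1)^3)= 31360/ 8077091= 0.00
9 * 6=54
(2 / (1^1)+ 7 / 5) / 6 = 0.57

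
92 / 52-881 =-11430 / 13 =-879.23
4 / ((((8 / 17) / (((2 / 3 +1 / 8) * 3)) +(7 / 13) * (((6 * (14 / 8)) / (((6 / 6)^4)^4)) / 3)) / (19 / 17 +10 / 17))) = 57304 / 17491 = 3.28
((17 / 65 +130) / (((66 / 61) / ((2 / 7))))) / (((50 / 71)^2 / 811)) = 2111528494237 / 37537500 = 56251.18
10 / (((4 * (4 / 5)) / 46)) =575 / 4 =143.75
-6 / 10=-3 / 5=-0.60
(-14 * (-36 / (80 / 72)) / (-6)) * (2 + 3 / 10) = -4347 / 25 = -173.88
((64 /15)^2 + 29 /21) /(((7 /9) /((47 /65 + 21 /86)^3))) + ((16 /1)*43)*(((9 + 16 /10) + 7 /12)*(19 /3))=93887791903598582089 /1925812590975000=48752.30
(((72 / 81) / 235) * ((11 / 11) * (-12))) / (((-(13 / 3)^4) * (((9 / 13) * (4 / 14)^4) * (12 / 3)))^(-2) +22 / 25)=-3163297546240 / 62974425983253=-0.05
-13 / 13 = -1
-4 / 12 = -1 / 3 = -0.33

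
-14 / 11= -1.27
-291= -291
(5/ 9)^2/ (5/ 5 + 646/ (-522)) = -725/ 558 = -1.30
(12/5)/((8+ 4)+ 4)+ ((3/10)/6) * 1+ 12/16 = 19/20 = 0.95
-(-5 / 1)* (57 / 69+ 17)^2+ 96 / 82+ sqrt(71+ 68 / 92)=5* sqrt(1518) / 23+ 34485892 / 21689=1598.49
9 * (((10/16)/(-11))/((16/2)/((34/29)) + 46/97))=-0.07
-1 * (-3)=3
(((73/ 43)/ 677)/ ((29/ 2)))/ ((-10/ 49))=-3577/ 4221095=-0.00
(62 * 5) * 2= 620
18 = 18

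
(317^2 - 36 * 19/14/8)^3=22271552058379019761/21952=1014556853971347.47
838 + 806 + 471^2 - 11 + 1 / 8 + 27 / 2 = 1787901 / 8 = 223487.62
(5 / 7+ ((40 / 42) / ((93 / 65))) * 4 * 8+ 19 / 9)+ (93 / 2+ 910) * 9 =11239679 / 1302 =8632.63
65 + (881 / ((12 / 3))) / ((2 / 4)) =1011 / 2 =505.50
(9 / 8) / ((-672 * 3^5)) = -1 / 145152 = -0.00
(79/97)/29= 79/2813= 0.03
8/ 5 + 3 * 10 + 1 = 163/ 5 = 32.60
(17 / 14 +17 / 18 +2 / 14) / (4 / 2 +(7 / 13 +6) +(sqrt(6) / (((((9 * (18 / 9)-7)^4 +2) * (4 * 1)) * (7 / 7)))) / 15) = 2990908996101000 / 11095717034340617-398696350 * sqrt(6) / 11095717034340617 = 0.27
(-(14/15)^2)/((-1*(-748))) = -0.00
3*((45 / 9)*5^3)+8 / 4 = 1877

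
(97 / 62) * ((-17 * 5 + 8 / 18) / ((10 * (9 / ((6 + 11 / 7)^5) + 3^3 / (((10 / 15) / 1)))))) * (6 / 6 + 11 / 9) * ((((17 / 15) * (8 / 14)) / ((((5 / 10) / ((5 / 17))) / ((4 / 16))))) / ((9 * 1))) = -123479746827124 / 16075954281154761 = -0.01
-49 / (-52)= 49 / 52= 0.94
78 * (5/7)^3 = 9750/343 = 28.43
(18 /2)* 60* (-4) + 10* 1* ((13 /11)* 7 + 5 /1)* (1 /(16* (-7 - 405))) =-2160.02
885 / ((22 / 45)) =1810.23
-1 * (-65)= 65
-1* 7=-7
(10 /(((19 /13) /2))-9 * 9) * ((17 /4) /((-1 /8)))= 43486 /19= 2288.74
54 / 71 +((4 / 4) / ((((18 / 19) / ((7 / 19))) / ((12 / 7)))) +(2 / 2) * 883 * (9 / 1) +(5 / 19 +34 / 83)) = 2670110648 / 335901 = 7949.10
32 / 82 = 16 / 41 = 0.39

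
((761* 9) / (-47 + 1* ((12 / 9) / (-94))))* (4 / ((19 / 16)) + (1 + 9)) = -245290086 / 125951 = -1947.50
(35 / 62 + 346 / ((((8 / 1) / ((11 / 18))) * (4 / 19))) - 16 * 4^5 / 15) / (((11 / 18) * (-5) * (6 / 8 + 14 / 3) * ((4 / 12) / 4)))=700.50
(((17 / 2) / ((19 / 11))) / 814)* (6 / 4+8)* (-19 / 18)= -323 / 5328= -0.06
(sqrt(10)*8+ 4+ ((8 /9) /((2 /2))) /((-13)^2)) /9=6092 /13689+ 8*sqrt(10) /9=3.26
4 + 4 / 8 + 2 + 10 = 33 / 2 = 16.50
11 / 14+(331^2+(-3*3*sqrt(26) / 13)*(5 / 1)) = 1533865 / 14- 45*sqrt(26) / 13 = 109544.14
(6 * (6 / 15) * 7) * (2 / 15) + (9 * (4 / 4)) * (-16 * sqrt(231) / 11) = 56 / 25 - 144 * sqrt(231) / 11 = -196.72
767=767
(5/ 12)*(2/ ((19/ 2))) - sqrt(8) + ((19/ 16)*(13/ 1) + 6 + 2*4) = 26927/ 912 - 2*sqrt(2) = 26.70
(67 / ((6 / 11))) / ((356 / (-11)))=-8107 / 2136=-3.80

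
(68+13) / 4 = 81 / 4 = 20.25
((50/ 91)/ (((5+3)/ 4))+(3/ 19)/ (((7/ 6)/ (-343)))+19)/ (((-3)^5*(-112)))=-5867/ 5882058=-0.00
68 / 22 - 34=-340 / 11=-30.91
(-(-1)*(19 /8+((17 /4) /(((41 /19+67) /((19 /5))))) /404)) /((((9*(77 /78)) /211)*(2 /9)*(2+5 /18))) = 207550167513 /1862124880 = 111.46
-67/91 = -0.74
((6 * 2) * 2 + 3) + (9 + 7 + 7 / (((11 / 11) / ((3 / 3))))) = 50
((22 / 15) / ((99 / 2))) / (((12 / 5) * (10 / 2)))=1 / 405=0.00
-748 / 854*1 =-374 / 427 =-0.88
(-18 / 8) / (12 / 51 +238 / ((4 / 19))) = -51 / 25630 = -0.00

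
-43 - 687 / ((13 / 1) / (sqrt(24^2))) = -17047 / 13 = -1311.31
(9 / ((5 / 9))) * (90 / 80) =729 / 40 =18.22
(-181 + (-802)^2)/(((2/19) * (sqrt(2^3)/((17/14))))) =207696429 * sqrt(2)/112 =2622563.45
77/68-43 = -2847/68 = -41.87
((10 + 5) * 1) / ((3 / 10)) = 50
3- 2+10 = 11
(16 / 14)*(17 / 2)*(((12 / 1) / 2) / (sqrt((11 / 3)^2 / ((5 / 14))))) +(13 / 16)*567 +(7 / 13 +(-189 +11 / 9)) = 612*sqrt(70) / 539 +511895 / 1872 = 282.95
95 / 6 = 15.83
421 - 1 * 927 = -506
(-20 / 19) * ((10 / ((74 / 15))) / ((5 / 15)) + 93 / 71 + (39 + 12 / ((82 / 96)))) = -130195620 / 2046433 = -63.62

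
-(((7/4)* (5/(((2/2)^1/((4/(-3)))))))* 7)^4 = -3603000625/81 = -44481489.20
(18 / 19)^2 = 324 / 361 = 0.90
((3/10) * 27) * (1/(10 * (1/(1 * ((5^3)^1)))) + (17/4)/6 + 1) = 9207/80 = 115.09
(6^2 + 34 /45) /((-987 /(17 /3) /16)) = -3.38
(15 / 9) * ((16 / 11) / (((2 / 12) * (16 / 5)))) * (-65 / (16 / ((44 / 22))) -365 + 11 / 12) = -223325 / 132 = -1691.86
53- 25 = 28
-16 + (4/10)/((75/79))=-5842/375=-15.58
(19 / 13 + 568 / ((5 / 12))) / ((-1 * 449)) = -88703 / 29185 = -3.04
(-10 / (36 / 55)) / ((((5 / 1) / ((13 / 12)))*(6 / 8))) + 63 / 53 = -3.22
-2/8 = -1/4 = -0.25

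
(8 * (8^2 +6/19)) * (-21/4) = -51324/19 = -2701.26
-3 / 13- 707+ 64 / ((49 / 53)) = -406410 / 637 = -638.01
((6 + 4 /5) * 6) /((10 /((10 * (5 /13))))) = 15.69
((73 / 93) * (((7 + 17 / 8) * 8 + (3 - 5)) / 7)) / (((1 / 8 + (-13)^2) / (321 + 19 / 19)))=1907344 / 125829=15.16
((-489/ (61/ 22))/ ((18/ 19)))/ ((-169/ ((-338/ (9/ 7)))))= -476938/ 1647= -289.58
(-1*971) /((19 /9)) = -459.95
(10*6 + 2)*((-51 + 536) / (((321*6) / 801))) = 1338115 / 107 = 12505.75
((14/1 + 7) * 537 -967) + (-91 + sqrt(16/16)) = 10220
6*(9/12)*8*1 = 36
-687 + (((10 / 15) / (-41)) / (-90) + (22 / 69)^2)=-2011248116 / 2928015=-686.90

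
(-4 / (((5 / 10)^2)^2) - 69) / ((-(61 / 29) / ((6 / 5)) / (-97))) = -2244774 / 305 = -7359.91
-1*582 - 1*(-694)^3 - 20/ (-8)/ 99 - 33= 66182444267/ 198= 334254769.03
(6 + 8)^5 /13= 537824 /13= 41371.08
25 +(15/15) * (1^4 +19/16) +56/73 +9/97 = 3177659/113296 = 28.05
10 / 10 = 1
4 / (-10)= -2 / 5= -0.40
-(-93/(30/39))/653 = 1209/6530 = 0.19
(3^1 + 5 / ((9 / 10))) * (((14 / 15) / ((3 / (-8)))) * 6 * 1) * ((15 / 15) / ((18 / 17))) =-146608 / 1215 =-120.67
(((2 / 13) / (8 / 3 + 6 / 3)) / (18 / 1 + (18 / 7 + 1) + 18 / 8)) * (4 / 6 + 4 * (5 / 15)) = 24 / 8671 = 0.00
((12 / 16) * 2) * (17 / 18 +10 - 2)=161 / 12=13.42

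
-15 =-15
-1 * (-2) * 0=0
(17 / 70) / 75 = 17 / 5250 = 0.00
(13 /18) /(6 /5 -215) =-65 /19242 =-0.00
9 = 9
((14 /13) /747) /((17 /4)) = 56 /165087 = 0.00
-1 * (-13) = 13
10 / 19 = 0.53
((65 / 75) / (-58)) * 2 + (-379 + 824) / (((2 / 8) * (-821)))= -784973 / 357135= -2.20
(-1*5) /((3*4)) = -5 /12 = -0.42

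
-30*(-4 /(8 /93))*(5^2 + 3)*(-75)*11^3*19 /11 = -6734920500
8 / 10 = 4 / 5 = 0.80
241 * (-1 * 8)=-1928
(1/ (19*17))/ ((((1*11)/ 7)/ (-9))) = -63/ 3553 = -0.02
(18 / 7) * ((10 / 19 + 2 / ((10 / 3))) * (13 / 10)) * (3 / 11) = 37557 / 36575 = 1.03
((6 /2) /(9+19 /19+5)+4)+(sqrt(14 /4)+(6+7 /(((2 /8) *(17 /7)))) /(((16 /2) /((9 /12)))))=sqrt(14) /2+7947 /1360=7.71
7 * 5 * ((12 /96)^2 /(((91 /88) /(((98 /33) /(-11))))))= -245 /1716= -0.14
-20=-20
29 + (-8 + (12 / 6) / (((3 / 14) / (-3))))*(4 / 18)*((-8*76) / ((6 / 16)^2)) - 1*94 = 34523.44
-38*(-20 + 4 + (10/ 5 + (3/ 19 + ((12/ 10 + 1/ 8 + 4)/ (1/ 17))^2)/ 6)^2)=-6916124054429649/ 97280000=-71095025.23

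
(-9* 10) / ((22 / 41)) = -1845 / 11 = -167.73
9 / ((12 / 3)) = 9 / 4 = 2.25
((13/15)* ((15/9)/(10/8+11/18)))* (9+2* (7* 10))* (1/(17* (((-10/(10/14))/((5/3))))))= -19370/23919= -0.81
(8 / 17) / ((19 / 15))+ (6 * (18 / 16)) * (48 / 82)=57246 / 13243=4.32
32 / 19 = 1.68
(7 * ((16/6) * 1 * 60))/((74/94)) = 52640/37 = 1422.70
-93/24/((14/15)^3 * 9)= -11625/21952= -0.53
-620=-620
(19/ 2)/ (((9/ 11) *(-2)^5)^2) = 2299/ 165888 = 0.01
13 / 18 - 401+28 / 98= -50399 / 126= -399.99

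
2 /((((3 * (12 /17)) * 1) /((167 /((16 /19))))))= 53941 /288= 187.30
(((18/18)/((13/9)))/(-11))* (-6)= 54/143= 0.38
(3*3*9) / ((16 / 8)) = 81 / 2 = 40.50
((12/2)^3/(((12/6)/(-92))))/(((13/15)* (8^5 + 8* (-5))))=-18630/53183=-0.35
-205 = -205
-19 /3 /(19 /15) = -5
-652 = -652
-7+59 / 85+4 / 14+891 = 526563 / 595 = 884.98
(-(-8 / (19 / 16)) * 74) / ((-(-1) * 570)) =4736 / 5415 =0.87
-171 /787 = -0.22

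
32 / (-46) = -0.70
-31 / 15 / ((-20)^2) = -31 / 6000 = -0.01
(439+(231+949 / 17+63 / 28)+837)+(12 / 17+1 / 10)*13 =31511 / 20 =1575.55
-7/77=-0.09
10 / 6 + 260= 261.67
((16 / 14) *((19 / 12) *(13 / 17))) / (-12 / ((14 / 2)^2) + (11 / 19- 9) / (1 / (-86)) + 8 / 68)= 0.00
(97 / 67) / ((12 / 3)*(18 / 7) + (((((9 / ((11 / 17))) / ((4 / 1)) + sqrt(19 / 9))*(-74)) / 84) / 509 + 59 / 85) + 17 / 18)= 357735863346400*sqrt(19) / 60838388860027358603 + 7390296619334148520 / 60838388860027358603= 0.12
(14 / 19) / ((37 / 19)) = 14 / 37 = 0.38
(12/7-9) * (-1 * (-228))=-1661.14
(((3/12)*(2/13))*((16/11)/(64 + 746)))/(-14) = -2/405405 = -0.00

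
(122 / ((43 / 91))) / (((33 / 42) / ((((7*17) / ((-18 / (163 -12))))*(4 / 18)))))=-2792885732 / 38313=-72896.56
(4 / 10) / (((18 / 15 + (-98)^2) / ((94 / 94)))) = 1 / 24013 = 0.00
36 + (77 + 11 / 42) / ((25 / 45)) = 2451 / 14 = 175.07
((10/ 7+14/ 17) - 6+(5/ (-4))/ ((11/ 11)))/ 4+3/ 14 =-1971/ 1904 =-1.04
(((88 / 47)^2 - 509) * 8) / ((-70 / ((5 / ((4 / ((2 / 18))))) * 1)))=1116637 / 139167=8.02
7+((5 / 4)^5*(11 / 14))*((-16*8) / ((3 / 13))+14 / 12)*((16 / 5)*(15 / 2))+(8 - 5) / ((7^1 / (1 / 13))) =-1483744195 / 46592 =-31845.47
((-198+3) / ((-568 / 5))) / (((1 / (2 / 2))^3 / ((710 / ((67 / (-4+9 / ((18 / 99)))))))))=443625 / 536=827.66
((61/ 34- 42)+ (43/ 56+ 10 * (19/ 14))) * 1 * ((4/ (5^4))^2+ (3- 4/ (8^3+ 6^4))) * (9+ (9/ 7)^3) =-49738177630683/ 57654012500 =-862.70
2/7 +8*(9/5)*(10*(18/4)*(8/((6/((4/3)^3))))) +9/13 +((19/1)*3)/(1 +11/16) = 1705777/819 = 2082.76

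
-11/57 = -0.19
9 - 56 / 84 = 25 / 3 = 8.33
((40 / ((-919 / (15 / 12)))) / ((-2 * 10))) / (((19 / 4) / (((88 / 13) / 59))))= 880 / 13392587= 0.00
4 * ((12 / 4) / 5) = 12 / 5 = 2.40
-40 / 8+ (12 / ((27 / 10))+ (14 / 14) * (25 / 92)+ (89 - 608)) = -429967 / 828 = -519.28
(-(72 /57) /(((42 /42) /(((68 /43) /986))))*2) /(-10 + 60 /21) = 336 /592325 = 0.00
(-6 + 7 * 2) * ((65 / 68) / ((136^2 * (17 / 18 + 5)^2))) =5265 / 449991496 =0.00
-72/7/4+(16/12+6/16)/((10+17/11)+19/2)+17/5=176909/194460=0.91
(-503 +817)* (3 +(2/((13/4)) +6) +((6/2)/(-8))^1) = 150877/52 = 2901.48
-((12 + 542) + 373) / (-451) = 927 / 451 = 2.06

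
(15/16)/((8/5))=75/128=0.59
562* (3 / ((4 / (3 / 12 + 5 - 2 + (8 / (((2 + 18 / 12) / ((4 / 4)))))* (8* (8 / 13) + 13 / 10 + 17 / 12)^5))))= 2111528627649881087519 / 84209252400000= 25074781.78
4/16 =1/4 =0.25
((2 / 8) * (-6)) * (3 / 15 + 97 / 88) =-1719 / 880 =-1.95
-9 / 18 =-1 / 2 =-0.50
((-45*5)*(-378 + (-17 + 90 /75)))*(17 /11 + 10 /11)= 217485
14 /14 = 1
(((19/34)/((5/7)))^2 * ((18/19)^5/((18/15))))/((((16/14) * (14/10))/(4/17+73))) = 1200761415/67396534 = 17.82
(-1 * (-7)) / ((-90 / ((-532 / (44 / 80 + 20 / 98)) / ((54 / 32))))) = 5839232 / 179577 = 32.52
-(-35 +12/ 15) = 171/ 5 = 34.20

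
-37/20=-1.85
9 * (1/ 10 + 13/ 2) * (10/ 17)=594/ 17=34.94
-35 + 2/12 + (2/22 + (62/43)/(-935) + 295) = 62781563/241230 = 260.26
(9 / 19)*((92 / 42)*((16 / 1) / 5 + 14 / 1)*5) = 89.23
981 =981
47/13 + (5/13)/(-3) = 136/39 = 3.49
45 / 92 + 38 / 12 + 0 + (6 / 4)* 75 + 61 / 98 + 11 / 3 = 1628897 / 13524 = 120.44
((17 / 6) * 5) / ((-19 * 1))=-0.75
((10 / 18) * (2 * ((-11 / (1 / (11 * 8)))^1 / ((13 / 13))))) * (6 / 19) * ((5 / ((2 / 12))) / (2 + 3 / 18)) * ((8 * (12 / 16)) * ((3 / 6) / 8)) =-1763.56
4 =4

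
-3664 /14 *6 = -10992 /7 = -1570.29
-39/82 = -0.48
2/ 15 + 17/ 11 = 277/ 165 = 1.68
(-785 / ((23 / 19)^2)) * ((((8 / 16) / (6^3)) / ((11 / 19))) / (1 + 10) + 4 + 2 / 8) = -62961062375 / 27651888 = -2276.92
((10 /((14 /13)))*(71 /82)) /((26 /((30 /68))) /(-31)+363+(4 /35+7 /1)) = 2145975 /98279788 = 0.02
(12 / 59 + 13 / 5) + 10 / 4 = 3129 / 590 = 5.30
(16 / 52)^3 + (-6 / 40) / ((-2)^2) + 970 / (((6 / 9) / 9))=2301575729 / 175760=13094.99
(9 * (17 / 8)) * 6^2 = 1377 / 2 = 688.50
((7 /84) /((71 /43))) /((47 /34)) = 731 /20022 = 0.04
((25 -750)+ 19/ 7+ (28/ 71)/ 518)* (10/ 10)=-13282098/ 18389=-722.28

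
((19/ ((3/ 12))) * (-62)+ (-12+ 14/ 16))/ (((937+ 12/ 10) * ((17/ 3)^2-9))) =-1700325/ 7805824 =-0.22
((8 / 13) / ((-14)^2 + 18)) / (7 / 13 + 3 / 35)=35 / 7597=0.00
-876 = -876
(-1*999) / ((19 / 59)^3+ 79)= -68391207 / 5410600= -12.64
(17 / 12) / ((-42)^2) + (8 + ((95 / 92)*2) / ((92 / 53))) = 102914579 / 11197872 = 9.19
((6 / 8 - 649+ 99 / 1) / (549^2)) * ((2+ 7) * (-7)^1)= 15379 / 133956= 0.11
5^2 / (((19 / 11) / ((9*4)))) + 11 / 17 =168509 / 323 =521.70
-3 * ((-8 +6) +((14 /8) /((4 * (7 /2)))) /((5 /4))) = 57 /10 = 5.70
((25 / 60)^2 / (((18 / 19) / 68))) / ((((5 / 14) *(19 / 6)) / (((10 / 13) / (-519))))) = -2975 / 182169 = -0.02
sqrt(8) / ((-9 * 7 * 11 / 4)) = -8 * sqrt(2) / 693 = -0.02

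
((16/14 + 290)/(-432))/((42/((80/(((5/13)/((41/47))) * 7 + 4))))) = -0.18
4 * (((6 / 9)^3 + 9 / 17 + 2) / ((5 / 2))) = 4.52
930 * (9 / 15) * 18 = 10044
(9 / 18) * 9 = 9 / 2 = 4.50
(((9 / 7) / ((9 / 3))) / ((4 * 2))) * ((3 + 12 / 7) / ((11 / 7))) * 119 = 153 / 8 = 19.12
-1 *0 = 0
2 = 2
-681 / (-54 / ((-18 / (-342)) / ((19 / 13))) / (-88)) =-129844 / 3249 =-39.96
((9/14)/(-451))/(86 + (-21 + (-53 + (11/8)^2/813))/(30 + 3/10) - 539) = 35472816/11334202613503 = 0.00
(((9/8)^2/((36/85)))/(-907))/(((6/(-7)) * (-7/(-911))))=232305/464384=0.50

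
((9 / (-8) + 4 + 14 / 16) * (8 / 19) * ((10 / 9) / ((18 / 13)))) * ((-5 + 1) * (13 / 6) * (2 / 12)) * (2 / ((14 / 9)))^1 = -8450 / 3591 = -2.35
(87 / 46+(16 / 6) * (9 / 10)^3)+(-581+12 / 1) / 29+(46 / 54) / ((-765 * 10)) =-5436874304 / 344422125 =-15.79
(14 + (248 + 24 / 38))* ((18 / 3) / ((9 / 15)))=49900 / 19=2626.32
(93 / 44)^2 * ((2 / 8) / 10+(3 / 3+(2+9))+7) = 6581889 / 77440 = 84.99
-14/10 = -7/5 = -1.40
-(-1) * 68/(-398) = -34/199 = -0.17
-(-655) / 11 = 655 / 11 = 59.55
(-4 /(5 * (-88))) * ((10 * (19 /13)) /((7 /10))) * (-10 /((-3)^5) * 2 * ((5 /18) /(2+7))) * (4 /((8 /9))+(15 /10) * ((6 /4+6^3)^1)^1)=16625 /104247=0.16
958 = 958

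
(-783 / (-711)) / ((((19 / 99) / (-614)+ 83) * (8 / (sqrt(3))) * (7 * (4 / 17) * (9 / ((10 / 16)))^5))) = 5202690625 * sqrt(3) / 3199070820635246592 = 0.00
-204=-204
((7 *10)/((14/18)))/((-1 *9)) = -10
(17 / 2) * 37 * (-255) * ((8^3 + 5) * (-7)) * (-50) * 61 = -885215995125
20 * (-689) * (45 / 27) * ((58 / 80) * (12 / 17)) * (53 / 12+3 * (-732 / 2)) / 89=1311053315 / 9078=144420.94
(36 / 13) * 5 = 180 / 13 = 13.85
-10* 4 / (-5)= 8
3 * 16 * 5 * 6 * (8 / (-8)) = -1440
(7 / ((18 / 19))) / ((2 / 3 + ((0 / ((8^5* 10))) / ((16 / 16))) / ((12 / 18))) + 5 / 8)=5.72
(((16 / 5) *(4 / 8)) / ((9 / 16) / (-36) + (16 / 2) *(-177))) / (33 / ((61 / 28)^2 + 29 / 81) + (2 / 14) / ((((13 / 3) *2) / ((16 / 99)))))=-5663321664 / 32417880640625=-0.00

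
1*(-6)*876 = -5256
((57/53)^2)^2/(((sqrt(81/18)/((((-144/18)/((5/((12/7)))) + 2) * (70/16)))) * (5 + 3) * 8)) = -45742671 * sqrt(2)/2019963136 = -0.03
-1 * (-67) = 67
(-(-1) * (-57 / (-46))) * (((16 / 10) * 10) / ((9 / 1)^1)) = 2.20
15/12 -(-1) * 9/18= 1.75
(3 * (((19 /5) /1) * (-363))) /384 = -6897 /640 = -10.78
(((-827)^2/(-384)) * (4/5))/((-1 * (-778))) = -683929/373440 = -1.83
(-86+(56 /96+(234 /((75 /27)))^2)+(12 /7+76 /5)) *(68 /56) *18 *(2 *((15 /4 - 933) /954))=-1110211018041 /3710000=-299248.25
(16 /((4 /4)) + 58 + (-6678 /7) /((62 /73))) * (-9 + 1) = 260216 /31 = 8394.06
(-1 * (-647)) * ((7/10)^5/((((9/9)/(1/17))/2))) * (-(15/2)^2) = -97867161/136000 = -719.61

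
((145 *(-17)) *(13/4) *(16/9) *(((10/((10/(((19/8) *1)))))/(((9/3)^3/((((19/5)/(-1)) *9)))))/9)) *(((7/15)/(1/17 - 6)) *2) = -275324231/368145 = -747.87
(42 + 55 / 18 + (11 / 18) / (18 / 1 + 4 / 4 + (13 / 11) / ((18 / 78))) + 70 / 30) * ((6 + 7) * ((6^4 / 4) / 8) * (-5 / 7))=-397420335 / 22288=-17831.13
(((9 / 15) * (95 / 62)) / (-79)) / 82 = -57 / 401636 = -0.00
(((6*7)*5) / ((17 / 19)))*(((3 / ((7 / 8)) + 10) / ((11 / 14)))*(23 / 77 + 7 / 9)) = 26647120 / 6171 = 4318.12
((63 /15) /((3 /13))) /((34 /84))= 44.96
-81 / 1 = -81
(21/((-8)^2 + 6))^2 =9/100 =0.09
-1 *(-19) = 19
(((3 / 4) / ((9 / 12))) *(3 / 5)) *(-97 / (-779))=291 / 3895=0.07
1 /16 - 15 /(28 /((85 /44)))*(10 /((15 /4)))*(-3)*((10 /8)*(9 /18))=1613 /308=5.24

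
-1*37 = -37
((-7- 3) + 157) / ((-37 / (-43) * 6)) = 2107 / 74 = 28.47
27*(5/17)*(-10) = -1350/17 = -79.41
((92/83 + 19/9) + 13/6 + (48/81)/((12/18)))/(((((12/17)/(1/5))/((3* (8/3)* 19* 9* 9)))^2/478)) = 3029557666500/83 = 36500694777.11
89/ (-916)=-89/ 916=-0.10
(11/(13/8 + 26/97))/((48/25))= 26675/8814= 3.03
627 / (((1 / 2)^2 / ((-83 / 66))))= -3154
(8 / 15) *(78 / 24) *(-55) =-286 / 3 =-95.33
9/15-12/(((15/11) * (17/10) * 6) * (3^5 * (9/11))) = 332191/557685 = 0.60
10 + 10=20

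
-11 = -11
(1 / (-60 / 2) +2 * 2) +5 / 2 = 97 / 15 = 6.47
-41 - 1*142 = -183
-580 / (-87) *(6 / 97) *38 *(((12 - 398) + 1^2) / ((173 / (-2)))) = 1170400 / 16781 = 69.75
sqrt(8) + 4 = 2 * sqrt(2) + 4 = 6.83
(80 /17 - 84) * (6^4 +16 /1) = -1768576 /17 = -104033.88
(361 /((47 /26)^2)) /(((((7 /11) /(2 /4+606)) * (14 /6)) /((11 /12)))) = 8954473957 /216482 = 41363.60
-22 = -22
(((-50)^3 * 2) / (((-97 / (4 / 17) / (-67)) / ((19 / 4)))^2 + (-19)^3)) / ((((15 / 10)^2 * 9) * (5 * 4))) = 8102645000 / 90011162601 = 0.09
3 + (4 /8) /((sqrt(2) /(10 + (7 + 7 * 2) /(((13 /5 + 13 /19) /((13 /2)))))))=3 + 825 * sqrt(2) /64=21.23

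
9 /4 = 2.25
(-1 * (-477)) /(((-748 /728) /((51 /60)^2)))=-737919 /2200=-335.42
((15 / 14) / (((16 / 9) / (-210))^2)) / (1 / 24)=5740875 / 16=358804.69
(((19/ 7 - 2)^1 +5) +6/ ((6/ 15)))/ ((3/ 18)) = 870/ 7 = 124.29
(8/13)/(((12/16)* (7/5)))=160/273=0.59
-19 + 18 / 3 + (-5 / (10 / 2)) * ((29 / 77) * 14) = -201 / 11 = -18.27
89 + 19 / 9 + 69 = 1441 / 9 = 160.11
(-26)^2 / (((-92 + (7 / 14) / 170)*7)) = -229840 / 218953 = -1.05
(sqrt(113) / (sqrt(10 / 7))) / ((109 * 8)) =sqrt(7910) / 8720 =0.01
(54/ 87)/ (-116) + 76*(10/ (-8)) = -159799/ 1682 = -95.01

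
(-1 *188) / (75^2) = -188 / 5625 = -0.03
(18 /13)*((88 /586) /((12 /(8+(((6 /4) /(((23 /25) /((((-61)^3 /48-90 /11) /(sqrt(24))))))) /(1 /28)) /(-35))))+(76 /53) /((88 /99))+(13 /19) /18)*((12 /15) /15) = 37204744 /287674725+2501111*sqrt(6) /5256420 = 1.29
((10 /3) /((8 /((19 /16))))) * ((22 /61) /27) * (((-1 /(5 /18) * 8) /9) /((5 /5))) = -0.02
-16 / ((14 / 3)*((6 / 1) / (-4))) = 16 / 7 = 2.29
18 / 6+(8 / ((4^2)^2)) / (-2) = 191 / 64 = 2.98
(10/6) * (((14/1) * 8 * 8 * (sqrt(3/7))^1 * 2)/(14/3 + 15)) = 1280 * sqrt(21)/59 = 99.42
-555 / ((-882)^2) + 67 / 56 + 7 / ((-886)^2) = 121698248711 / 101777871384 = 1.20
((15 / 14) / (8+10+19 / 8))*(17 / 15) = 68 / 1141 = 0.06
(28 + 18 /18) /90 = 29 /90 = 0.32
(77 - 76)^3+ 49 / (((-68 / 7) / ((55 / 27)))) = -17029 / 1836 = -9.28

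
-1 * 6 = -6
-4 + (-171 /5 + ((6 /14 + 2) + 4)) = -1112 /35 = -31.77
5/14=0.36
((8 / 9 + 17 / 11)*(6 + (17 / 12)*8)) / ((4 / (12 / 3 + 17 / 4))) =3133 / 36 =87.03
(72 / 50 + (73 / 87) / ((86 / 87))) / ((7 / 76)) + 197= 238489 / 1075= 221.85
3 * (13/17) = 39/17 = 2.29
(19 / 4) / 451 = 0.01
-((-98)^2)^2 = -92236816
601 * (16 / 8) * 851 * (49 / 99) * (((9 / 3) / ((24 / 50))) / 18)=626527475 / 3564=175793.34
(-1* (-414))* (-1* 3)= -1242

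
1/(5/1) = 0.20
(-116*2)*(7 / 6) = -812 / 3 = -270.67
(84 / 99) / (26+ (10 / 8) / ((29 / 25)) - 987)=-3248 / 3674583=-0.00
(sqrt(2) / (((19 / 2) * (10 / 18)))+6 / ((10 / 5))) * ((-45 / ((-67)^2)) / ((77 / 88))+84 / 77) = 6716088 * sqrt(2) / 32837035+1119348 / 345653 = 3.53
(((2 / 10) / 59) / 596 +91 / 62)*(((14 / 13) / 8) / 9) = 55998887 / 2550796560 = 0.02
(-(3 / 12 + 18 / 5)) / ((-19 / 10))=77 / 38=2.03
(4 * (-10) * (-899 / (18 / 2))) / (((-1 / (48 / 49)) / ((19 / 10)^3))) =-98659856 / 3675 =-26846.22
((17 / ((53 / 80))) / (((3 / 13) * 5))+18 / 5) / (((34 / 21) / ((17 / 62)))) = 71897 / 16430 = 4.38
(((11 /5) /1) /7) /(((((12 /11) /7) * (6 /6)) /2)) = 121 /30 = 4.03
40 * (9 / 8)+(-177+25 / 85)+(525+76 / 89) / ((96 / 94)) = 383.19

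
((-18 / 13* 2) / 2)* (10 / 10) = -18 / 13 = -1.38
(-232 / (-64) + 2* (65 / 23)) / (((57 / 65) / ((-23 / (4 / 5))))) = -184925 / 608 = -304.15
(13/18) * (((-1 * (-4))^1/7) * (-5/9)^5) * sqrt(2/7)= -81250 * sqrt(14)/26040609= -0.01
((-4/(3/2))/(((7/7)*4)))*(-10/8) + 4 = 29/6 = 4.83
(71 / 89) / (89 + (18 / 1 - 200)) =-71 / 8277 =-0.01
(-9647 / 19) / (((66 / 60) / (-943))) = 8270110 / 19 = 435268.95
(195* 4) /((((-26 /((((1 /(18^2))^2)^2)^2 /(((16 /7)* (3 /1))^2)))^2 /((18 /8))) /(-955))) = -11464775 /150773387442380238680440014094583958605100220416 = -0.00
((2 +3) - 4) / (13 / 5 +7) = 5 / 48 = 0.10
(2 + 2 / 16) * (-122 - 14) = -289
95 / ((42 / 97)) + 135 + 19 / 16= 119479 / 336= 355.59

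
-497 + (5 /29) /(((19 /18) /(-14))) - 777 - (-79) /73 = -51292553 /40223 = -1275.20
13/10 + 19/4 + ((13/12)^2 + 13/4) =7541/720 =10.47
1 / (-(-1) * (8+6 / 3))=0.10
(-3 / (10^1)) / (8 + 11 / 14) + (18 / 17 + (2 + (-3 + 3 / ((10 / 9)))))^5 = 930154879627309 / 5821413700000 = 159.78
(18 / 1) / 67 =18 / 67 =0.27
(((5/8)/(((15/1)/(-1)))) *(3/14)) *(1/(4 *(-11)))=1/4928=0.00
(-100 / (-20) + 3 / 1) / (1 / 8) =64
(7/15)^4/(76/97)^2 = 22591009/292410000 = 0.08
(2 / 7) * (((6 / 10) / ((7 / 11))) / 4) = 33 / 490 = 0.07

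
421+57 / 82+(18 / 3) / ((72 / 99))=70511 / 164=429.95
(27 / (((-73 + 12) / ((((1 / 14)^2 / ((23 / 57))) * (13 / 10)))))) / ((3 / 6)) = -20007 / 1374940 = -0.01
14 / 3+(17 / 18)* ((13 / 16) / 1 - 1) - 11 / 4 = 167 / 96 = 1.74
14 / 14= 1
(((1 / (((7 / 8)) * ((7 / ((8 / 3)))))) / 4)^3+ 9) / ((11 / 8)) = 228742424 / 34941753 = 6.55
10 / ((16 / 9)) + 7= 101 / 8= 12.62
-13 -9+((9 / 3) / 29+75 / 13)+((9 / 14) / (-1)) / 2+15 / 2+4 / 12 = -272833 / 31668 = -8.62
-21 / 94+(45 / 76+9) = 33465 / 3572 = 9.37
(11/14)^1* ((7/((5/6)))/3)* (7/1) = 77/5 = 15.40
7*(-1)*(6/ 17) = -42/ 17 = -2.47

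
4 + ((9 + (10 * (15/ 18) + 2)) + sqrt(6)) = sqrt(6) + 70/ 3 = 25.78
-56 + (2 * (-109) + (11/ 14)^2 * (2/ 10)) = -268399/ 980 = -273.88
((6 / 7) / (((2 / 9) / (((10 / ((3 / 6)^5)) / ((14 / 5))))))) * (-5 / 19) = -108000 / 931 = -116.00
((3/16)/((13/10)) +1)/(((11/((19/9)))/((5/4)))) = 11305/41184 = 0.27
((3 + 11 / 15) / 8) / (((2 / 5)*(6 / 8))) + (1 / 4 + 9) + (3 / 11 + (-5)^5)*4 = -4945289 / 396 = -12488.10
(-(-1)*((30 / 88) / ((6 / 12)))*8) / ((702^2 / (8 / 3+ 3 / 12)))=175 / 5420844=0.00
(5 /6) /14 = 5 /84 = 0.06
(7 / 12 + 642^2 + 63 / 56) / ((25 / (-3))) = -9891977 / 200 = -49459.88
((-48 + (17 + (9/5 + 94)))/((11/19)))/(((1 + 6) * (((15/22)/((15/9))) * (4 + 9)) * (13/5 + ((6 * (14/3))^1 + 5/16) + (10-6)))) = 384/4459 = 0.09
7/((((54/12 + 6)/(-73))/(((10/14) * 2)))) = -1460/21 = -69.52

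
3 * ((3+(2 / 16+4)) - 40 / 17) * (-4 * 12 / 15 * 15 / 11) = -1062 / 17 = -62.47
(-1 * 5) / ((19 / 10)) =-50 / 19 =-2.63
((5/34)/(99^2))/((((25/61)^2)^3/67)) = 3451865082187/16271191406250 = 0.21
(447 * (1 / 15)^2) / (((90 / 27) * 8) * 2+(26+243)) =149 / 24175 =0.01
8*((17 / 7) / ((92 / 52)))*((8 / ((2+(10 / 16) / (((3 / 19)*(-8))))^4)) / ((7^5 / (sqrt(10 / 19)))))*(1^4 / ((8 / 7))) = 141331267584*sqrt(190) / 3013797627697507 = 0.00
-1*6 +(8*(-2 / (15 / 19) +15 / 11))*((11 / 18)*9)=-862 / 15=-57.47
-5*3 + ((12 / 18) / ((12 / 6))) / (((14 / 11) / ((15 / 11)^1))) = -205 / 14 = -14.64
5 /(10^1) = 1 /2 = 0.50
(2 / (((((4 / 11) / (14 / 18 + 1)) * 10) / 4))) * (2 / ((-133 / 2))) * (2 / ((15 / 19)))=-0.30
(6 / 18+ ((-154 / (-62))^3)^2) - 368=-353649419876 / 2662511043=-132.83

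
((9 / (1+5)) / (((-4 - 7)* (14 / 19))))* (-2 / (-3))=-19 / 154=-0.12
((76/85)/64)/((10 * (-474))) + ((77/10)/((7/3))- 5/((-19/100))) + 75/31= 121635176489/3796929600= 32.04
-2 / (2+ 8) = -1 / 5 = -0.20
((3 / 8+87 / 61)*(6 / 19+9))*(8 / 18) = 17287 / 2318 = 7.46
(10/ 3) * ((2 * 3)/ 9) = 20/ 9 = 2.22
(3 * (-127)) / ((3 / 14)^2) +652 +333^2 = 309731 / 3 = 103243.67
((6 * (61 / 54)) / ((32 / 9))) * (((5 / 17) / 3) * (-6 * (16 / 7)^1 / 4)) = -305 / 476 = -0.64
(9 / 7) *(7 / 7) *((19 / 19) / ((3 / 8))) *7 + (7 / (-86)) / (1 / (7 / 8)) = 16463 / 688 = 23.93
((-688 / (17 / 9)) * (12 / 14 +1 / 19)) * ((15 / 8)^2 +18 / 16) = -13907619 / 9044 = -1537.77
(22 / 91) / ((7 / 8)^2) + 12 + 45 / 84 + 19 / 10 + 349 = 32439357 / 89180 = 363.75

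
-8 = -8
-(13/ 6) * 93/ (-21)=403/ 42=9.60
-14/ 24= -0.58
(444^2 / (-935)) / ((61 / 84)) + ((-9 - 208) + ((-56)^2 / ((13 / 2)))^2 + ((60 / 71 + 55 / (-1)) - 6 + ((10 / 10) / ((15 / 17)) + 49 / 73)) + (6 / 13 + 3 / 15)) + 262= 34840971890674561 / 149875489335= 232466.11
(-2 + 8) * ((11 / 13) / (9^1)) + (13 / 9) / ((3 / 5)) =1043 / 351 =2.97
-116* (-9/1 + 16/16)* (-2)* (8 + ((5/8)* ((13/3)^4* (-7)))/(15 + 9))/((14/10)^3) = 3172668875/83349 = 38064.87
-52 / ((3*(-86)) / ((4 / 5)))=104 / 645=0.16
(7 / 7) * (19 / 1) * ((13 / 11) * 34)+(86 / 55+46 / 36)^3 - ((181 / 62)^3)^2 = 1152908994920141191681 / 6889151473364952000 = 167.35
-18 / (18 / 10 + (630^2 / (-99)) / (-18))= -990 / 12349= -0.08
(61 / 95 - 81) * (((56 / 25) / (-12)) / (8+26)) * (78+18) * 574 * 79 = 77542385536 / 40375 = 1920554.44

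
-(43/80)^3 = -79507/512000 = -0.16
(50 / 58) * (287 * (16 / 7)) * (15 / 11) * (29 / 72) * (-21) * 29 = -2080750 / 11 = -189159.09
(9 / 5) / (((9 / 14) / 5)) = 14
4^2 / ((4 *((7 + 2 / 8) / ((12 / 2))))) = 96 / 29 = 3.31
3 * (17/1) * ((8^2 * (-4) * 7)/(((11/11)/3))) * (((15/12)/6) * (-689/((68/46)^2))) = 306164040/17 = 18009649.41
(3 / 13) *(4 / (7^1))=12 / 91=0.13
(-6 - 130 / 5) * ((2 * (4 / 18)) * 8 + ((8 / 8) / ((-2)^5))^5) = -1073741815 / 9437184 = -113.78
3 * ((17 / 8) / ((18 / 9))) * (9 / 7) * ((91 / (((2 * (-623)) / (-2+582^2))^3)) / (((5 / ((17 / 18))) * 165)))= -8576984.22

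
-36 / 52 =-0.69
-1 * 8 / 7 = -8 / 7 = -1.14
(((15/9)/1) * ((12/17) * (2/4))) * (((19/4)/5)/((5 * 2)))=19/340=0.06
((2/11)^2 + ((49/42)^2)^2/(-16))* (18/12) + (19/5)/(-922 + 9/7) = -6911638457/53902886400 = -0.13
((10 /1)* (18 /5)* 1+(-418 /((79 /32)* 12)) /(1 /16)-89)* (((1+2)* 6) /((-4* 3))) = 66065 /158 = 418.13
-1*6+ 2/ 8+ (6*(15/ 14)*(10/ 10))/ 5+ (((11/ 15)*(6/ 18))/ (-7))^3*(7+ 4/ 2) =-62020949/ 13891500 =-4.46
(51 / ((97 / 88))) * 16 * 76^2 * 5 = 2073815040 / 97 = 21379536.49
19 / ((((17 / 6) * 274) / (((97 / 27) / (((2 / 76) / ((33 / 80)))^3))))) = 50476060041 / 149056000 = 338.64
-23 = -23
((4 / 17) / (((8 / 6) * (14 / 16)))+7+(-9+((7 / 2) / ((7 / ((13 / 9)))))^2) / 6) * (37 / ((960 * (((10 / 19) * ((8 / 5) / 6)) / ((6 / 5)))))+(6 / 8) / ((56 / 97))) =9.43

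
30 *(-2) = -60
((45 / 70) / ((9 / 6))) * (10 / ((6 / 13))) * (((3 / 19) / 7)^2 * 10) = 5850 / 123823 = 0.05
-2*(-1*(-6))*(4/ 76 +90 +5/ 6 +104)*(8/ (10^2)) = -88868/ 475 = -187.09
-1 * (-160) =160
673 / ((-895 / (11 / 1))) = -7403 / 895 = -8.27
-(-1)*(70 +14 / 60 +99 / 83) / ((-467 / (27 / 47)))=-1600659 / 18217670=-0.09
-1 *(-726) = 726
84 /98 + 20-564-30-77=-4551 /7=-650.14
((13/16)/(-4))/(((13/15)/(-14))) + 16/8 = 169/32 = 5.28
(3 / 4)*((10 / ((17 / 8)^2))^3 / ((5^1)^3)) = 1572864 / 24137569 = 0.07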